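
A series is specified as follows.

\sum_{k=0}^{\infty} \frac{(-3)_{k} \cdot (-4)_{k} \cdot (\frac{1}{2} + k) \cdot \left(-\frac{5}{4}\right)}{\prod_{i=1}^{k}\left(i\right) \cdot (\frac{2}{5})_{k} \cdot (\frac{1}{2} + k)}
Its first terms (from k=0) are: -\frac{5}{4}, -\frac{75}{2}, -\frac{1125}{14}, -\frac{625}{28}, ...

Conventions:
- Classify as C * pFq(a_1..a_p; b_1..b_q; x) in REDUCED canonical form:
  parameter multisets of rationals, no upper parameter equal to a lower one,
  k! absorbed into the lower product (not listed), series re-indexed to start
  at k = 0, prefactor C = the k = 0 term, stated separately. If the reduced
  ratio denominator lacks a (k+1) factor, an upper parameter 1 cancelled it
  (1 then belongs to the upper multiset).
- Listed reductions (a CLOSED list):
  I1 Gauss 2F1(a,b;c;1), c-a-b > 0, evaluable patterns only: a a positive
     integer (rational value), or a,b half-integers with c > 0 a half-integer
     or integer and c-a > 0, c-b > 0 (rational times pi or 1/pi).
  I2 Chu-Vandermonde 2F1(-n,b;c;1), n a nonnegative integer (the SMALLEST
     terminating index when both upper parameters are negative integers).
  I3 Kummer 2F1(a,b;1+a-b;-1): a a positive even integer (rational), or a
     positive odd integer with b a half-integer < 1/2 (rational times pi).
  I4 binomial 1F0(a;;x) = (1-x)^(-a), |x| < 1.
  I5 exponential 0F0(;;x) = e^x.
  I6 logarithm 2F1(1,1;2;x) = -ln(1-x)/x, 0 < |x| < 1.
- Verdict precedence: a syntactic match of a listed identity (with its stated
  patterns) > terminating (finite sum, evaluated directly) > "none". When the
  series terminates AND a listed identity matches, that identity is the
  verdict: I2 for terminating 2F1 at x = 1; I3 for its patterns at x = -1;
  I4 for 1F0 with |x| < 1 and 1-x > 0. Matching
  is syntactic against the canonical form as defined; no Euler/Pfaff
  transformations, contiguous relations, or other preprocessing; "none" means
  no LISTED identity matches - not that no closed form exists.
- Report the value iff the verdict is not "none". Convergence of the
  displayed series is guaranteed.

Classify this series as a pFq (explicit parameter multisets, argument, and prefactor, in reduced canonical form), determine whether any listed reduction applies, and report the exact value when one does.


Reduced: x = 1, 2F1, upper = {-4, -3}, lower = {\frac{2}{5}}, C = -\frac{5}{4}. Verdict: Chu-Vandermonde (I2) matches (terminating 2F1 at x = 1 with n = 3, b = -4, c = \frac{2}{5}). Exact value: -\frac{990}{7}.

Key step: t_0 = -\frac{5}{4} here, and k + 1/2 divides numerator and denominator alike; C = -5/4 after cancelling.
Step ratio: r(k) = 1 * (k-4) (k-3) / [(k+\frac{2}{5}) (k+1)] - poly over poly, x = 1 from leading terms; C = -\frac{5}{4} at k = 0.


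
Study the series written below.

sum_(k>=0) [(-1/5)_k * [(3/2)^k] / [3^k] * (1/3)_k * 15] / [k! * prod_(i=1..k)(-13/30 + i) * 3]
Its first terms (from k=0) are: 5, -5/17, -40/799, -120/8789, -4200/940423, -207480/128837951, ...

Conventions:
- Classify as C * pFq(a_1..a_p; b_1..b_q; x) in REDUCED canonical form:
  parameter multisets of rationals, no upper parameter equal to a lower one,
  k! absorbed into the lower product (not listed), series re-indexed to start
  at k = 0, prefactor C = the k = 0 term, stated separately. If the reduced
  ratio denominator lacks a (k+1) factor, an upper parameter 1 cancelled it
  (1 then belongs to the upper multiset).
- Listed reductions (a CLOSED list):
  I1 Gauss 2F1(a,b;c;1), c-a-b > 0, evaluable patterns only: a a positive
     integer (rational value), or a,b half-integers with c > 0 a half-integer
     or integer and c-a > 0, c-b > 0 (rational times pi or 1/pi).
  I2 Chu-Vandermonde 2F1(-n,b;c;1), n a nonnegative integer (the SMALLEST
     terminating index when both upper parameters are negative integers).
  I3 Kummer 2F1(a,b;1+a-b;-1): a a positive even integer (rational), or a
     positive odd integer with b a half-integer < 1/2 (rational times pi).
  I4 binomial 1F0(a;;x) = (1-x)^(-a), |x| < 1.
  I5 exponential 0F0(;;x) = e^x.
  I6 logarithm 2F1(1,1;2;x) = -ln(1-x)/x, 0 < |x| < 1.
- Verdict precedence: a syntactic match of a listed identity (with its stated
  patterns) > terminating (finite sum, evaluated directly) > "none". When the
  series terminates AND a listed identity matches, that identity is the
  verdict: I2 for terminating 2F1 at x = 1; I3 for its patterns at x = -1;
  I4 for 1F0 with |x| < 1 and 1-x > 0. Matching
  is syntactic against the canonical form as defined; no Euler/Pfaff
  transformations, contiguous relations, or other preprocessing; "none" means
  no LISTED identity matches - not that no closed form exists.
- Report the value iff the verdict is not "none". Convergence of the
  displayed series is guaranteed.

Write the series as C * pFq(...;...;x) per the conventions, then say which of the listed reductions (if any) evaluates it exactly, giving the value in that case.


Canonical form: C = 5 times 2F1 with upper {-1/5, 1/3}, lower {17/30}, x = 1/2. Verdict: none - at argument 1/2 the multisets {-1/5, 1/3} ; {17/30} match no listed identity.

Key observation: x = (1/2) and the constant factors (C = 5, x = 1/2) combine into one prefactor.
Term ratio: r(k) = (1/2) * (k-1/5) (k+1/3) / [(k+17/30) (k+1)] - poly over poly, x = (1/2) from leading terms; C = 5 at k = 0.


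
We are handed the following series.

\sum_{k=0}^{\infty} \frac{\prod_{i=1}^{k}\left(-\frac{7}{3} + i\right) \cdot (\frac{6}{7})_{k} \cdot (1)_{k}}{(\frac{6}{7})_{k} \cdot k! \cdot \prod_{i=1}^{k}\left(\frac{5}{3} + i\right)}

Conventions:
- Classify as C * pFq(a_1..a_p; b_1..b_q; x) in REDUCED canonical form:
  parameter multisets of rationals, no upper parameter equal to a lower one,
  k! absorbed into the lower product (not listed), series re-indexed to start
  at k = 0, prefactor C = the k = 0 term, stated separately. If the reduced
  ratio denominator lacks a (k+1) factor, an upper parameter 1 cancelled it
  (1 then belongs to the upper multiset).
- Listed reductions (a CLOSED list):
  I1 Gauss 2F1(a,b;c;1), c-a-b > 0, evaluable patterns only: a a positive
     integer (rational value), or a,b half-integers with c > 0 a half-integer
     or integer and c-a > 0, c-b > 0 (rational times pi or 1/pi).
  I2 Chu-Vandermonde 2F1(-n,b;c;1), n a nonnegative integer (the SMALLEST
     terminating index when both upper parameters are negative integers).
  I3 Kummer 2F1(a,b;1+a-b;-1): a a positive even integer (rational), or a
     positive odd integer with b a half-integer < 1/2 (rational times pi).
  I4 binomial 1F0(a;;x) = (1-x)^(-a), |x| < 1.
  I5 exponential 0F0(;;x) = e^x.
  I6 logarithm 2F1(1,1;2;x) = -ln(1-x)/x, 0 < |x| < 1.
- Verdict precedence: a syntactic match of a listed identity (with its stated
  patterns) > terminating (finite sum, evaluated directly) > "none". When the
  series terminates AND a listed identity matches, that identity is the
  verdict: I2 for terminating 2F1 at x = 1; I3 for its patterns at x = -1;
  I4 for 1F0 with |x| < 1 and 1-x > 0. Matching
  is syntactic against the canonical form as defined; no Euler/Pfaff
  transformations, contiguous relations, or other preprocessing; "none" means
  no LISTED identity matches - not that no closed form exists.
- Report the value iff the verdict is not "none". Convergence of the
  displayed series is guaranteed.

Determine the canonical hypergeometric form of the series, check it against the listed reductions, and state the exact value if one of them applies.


The series (x = 1) is 2F1: upper {-\frac{4}{3}, 1}, lower {\frac{8}{3}}, prefactor 1. Verdict: the Gauss summation I1 applies (x = 1: the Gamma ratio telescopes since c-a-b = 3 > 0 and a = 1 in Z>0). Value: \frac{5}{9}.

Key step: x = 1 and the running product (C = 1) telescopes to a rising factorial.
Step ratio: r(k) = 1 * (k-\frac{4}{3}) (k+1) / [(k+\frac{8}{3}) (k+1)] - rational in k. x = 1; t_0 = 1; negate the roots.


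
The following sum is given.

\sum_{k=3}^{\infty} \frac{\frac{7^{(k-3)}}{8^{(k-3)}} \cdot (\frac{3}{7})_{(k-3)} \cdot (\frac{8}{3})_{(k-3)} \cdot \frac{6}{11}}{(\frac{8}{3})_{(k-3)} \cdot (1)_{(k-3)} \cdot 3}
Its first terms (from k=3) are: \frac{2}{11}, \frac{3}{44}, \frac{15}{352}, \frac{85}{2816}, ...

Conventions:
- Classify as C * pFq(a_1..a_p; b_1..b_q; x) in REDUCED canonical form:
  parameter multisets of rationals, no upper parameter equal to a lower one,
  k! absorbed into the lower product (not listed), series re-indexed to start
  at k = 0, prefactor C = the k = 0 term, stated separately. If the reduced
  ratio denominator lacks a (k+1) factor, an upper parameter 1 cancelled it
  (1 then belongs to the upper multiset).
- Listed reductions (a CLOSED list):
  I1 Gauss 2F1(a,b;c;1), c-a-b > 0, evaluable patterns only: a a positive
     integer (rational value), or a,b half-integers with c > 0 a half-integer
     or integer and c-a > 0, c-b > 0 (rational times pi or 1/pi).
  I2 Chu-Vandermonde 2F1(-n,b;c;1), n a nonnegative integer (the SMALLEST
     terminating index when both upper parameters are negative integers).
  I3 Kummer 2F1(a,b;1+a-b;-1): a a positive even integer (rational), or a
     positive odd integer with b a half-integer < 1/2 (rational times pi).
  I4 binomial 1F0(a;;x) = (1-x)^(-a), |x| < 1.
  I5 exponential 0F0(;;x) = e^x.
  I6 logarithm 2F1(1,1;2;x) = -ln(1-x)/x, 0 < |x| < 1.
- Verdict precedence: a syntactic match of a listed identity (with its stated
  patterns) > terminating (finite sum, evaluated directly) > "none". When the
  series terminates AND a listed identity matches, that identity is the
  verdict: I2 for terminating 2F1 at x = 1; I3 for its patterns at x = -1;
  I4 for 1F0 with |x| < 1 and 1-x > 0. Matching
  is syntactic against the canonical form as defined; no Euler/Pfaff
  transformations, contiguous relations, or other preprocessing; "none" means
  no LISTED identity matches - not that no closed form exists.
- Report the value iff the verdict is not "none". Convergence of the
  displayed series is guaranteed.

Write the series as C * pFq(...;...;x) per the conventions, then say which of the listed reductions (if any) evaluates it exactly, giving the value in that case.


This is \frac{2}{11} * 1F0(\frac{3}{7}; -; \frac{7}{8}) in reduced canonical form. Verdict: the binomial series (I4) applies (the 1F0 binomial series: exponent -3/7, x = \frac{7}{8}). Exact value: \frac{2}{11} \cdot \left(\frac{1}{8}\right)^{-\frac{3}{7}}.

Structural cue: x = \frac{7}{8} and the constant factors (C = 2/11, x = 7/8) combine into one prefactor.
Ratio: r(k) = \frac{7}{8} * (k+\frac{3}{7}) / [(k+1)] ; factor over Q: parameters, x = \frac{7}{8}, and C = \frac{2}{11}.


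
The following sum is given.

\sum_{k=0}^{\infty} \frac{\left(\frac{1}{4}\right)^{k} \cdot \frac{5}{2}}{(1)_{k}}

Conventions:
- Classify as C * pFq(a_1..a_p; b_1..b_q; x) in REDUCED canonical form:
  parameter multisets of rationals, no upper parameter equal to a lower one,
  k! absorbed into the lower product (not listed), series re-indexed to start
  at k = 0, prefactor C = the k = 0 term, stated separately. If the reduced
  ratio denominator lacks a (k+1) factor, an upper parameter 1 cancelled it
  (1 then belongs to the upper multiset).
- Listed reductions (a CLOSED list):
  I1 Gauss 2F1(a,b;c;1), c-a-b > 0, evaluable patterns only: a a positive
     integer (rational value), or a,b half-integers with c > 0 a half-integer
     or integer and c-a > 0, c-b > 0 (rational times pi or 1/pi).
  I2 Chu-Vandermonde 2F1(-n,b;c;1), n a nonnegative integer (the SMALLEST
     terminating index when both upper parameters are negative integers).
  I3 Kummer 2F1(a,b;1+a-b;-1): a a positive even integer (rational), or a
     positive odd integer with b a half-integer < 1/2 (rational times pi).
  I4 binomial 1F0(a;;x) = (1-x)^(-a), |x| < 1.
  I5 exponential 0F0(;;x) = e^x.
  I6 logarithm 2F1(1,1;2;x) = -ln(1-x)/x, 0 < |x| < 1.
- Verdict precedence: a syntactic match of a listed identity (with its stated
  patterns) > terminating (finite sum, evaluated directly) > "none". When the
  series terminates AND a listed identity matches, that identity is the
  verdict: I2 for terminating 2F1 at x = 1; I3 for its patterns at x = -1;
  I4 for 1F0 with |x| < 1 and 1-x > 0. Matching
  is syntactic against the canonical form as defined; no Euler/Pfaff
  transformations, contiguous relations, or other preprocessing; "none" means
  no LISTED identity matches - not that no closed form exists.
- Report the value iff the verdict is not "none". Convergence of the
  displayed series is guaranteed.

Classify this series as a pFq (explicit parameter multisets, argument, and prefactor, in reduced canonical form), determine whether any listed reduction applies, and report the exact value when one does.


Reduced: x = \frac{1}{4}, 0F0, upper = {-}, lower = {-}, C = \frac{5}{2}. Verdict: exponential (I5) fires (the 0F0 exponential series at x = \frac{1}{4}). Exact value: \frac{5}{2} \cdot e^{\frac{1}{4}}.

The tell: from the first term \frac{5}{2}: (1)_k (C = 5/2, x = 1/4) is k! itself.
Step ratio: r(k) = \frac{1}{4} * 1 / [(k+1)] - rational in k, leading ratio \frac{1}{4}; with t_0 = \frac{5}{2}, classification follows.


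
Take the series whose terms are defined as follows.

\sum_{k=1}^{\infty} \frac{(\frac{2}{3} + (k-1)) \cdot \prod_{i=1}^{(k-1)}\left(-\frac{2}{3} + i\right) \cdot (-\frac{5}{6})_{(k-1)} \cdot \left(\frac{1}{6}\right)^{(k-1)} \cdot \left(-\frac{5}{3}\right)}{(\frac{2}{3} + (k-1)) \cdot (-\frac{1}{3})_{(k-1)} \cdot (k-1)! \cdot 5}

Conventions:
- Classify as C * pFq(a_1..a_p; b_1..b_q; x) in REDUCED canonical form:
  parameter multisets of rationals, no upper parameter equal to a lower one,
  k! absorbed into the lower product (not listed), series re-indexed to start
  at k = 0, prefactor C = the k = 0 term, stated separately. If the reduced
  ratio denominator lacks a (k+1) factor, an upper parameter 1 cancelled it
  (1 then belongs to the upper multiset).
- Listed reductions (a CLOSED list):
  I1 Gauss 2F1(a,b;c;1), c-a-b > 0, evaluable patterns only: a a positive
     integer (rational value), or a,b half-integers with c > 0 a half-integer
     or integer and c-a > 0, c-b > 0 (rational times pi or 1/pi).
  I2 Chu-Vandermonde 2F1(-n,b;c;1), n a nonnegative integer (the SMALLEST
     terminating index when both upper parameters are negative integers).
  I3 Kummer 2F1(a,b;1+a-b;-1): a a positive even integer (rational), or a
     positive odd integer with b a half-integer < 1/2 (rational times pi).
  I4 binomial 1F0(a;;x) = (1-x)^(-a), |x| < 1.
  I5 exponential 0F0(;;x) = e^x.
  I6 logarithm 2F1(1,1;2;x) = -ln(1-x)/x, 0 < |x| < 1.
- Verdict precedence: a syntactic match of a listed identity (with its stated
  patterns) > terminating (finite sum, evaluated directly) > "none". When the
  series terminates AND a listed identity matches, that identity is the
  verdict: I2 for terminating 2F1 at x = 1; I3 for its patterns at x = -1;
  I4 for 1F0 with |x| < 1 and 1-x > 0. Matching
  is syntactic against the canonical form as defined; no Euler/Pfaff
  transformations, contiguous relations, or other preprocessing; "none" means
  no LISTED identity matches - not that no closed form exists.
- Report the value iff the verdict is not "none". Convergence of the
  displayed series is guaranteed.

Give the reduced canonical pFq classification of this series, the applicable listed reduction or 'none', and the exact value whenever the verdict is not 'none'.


At argument \frac{1}{6}: a 2F1 with upper {-\frac{5}{6}, \frac{1}{3}}, lower {-\frac{1}{3}}, scaled by C = -\frac{1}{3}. Verdict: none (x = \frac{1}{6}): each listed identity misses the multisets {-\frac{5}{6}, \frac{1}{3}} ; {-\frac{1}{3}}.

Structural cue: t_0 being -\frac{1}{3}, the factor k + 2/3 cancels (top and bottom), leaving C = -1/3.
Adjacent-term ratio: r(k) = \frac{1}{6} * (k-\frac{5}{6}) (k+\frac{1}{3}) / [(k-\frac{1}{3}) (k+1)] - poly over poly, x = \frac{1}{6} from leading terms; C = -\frac{1}{3} at k = 0.


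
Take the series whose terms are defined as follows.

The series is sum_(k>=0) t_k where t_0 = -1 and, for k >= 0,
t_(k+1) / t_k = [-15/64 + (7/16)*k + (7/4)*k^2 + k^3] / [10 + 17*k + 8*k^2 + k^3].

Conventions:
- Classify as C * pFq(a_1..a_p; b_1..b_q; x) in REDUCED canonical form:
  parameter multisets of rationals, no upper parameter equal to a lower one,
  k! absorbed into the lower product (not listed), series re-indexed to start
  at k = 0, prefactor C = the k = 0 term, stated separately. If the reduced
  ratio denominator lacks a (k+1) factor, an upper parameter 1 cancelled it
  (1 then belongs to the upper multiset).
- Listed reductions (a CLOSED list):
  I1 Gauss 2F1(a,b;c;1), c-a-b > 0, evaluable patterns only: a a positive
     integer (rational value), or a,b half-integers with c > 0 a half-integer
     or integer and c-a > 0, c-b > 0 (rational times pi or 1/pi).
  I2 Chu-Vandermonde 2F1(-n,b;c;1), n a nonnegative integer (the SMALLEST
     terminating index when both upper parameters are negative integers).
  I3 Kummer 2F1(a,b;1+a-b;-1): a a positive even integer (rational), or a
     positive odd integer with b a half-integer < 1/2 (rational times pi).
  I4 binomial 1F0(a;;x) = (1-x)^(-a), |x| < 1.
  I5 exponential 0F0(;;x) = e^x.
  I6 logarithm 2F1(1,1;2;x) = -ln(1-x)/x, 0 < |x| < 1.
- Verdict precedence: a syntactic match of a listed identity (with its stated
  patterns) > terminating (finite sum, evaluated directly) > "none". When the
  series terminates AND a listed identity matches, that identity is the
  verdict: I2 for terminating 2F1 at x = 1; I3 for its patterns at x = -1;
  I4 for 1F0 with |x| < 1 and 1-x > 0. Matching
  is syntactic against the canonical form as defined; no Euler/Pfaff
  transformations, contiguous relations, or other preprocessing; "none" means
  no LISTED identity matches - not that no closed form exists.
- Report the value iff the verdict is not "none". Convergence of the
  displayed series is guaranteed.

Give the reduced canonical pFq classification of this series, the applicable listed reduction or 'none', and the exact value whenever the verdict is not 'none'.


This is -1 * 3F2(-1/4, 3/4, 5/4; 2, 5; 1) in reduced canonical form. Verdict: none - this 3F2 at x = 1 matches no listed pattern, and upper {-1/4, 3/4, 5/4} holds no stopper.

Key observation: with t_0 = -1, roots of the ratio polynomials (prefactor -1) are the negated parameters.
Term ratio: r(k) = 1 * (k-1/4) (k+3/4) (k+5/4) / [(k+2) (k+5) (k+1)] - poly over poly, x = 1 from leading terms; C = -1 at k = 0.


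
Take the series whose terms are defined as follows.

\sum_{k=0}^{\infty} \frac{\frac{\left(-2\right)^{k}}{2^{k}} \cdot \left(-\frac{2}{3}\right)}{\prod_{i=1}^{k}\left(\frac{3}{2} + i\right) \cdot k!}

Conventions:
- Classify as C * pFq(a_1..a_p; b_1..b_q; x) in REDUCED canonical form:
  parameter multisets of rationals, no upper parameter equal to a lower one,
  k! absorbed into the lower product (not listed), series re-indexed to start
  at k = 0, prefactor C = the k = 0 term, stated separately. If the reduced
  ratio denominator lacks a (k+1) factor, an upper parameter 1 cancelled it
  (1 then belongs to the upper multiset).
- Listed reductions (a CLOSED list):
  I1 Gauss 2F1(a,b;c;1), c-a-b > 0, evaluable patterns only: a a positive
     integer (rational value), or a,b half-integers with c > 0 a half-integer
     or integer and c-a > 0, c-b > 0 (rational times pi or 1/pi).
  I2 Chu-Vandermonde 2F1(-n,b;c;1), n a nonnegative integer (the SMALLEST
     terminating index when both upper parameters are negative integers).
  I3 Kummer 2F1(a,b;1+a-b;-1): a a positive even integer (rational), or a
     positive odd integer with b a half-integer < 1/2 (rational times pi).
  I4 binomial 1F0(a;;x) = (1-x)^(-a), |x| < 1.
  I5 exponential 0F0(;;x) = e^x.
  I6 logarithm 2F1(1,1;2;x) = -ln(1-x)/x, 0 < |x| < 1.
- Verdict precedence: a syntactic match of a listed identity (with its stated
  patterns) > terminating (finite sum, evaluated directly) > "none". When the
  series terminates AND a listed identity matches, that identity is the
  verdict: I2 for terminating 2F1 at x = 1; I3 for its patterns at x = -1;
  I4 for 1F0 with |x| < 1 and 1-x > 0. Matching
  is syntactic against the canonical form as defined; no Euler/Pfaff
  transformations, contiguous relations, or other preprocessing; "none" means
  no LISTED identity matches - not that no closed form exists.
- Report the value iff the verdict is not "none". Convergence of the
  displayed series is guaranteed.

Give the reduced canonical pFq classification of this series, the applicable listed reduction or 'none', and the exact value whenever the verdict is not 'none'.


First insight: t_0 being -\frac{2}{3}, the two k-th powers (C = -2/3) combine into one argument.
Ratio: r(k) = -1 * 1 / [(k+\frac{5}{2}) (k+1)] - rational in k, leading ratio -1; with t_0 = -\frac{2}{3}, classification follows.

x = -1 here; the reduced form reads 0F1, upper {-}, lower {\frac{5}{2}}, C = -\frac{2}{3}. Verdict: none (x = -1): each listed identity misses the multisets {-} ; {\frac{5}{2}}.


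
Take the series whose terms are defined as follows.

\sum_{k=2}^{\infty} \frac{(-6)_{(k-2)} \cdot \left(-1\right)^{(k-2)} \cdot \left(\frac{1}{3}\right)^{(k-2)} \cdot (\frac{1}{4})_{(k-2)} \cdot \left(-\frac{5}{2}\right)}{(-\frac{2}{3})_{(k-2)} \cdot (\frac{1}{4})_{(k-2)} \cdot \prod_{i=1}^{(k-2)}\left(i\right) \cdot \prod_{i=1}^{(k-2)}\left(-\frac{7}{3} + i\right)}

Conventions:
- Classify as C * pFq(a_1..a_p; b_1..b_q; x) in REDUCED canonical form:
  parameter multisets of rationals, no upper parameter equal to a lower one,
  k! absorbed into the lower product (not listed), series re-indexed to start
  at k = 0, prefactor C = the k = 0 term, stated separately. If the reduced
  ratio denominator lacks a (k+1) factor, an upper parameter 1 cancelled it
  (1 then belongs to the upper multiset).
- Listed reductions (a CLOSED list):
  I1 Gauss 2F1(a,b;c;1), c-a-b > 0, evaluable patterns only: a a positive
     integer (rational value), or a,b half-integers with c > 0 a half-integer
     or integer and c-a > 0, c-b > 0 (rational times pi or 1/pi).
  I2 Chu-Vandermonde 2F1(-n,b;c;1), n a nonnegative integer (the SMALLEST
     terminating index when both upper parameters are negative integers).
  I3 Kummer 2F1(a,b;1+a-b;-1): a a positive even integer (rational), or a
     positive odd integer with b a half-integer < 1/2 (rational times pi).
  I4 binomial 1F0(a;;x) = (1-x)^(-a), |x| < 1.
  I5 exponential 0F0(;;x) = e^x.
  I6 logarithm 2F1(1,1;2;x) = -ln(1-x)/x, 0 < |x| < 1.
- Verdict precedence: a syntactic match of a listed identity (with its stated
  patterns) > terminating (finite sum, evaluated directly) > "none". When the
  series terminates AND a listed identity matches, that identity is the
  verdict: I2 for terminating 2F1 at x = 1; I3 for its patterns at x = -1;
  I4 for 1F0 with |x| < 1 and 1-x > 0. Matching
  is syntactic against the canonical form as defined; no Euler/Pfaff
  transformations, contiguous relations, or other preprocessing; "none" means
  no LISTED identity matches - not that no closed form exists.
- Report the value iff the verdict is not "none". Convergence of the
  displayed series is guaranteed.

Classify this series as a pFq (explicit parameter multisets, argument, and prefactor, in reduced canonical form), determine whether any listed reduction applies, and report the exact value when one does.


Key step: t_0 being -\frac{5}{2}, the (-1)^k factor (C = -5/2) folds into the argument's sign.
Term ratio: r(k) = -\frac{1}{3} * (k-6) / [(k-\frac{4}{3}) (k-\frac{2}{3}) (k+1)] - poly over poly, x = -\frac{1}{3} from leading terms; C = -\frac{5}{2} at k = 0.

With C = -\frac{5}{2}: the canonical form is 1F2(-6; -\frac{4}{3}, -\frac{2}{3}; -\frac{1}{3}). Verdict: terminating - the sum ends at index 6 because -6 is a negative integer; exact evaluation follows. Its exact value is \frac{579473623}{10250240}.


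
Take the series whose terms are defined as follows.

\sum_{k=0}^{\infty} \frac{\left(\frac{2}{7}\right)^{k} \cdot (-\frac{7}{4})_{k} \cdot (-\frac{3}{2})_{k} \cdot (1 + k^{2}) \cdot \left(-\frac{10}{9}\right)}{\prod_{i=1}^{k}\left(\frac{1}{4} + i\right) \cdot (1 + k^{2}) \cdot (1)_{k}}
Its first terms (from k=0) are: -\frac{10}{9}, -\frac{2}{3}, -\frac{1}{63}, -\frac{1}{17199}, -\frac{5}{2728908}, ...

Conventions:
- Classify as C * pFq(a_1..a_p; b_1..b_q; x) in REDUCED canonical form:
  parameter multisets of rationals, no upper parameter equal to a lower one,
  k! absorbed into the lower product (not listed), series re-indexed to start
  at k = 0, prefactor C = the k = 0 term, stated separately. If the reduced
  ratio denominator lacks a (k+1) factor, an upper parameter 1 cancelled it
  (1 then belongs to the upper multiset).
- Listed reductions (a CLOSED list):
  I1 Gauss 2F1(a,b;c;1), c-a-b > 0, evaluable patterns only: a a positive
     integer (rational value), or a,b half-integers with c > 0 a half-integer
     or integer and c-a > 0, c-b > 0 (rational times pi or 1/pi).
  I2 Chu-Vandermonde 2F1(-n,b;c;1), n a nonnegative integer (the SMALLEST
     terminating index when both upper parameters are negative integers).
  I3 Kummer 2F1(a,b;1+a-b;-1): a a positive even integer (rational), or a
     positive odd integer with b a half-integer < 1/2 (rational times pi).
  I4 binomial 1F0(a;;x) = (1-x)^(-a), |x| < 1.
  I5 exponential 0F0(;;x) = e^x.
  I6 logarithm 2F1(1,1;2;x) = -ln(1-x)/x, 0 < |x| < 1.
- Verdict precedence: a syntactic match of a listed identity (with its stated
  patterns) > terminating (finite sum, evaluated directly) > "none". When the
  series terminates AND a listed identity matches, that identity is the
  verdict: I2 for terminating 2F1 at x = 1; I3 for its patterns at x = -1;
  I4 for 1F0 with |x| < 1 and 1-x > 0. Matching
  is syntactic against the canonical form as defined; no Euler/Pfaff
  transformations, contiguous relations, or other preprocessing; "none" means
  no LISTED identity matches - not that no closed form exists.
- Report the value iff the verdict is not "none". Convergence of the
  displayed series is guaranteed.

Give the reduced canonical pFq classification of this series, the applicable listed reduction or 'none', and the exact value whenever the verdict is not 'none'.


The tell: x = \frac{2}{7} and the lower running product (C = -10/9, x = 2/7) is a rising factorial.
Term ratio: r(k) = \frac{2}{7} * (k-\frac{7}{4}) (k-\frac{3}{2}) / [(k+\frac{5}{4}) (k+1)] ; factor over Q: parameters, x = \frac{2}{7}, and C = -\frac{10}{9}.

The series (x = \frac{2}{7}) is 2F1: upper {-\frac{7}{4}, -\frac{3}{2}}, lower {\frac{5}{4}}, prefactor -\frac{10}{9}. Verdict: none (x = \frac{2}{7}): each listed identity misses the multisets {-\frac{7}{4}, -\frac{3}{2}} ; {\frac{5}{4}}.


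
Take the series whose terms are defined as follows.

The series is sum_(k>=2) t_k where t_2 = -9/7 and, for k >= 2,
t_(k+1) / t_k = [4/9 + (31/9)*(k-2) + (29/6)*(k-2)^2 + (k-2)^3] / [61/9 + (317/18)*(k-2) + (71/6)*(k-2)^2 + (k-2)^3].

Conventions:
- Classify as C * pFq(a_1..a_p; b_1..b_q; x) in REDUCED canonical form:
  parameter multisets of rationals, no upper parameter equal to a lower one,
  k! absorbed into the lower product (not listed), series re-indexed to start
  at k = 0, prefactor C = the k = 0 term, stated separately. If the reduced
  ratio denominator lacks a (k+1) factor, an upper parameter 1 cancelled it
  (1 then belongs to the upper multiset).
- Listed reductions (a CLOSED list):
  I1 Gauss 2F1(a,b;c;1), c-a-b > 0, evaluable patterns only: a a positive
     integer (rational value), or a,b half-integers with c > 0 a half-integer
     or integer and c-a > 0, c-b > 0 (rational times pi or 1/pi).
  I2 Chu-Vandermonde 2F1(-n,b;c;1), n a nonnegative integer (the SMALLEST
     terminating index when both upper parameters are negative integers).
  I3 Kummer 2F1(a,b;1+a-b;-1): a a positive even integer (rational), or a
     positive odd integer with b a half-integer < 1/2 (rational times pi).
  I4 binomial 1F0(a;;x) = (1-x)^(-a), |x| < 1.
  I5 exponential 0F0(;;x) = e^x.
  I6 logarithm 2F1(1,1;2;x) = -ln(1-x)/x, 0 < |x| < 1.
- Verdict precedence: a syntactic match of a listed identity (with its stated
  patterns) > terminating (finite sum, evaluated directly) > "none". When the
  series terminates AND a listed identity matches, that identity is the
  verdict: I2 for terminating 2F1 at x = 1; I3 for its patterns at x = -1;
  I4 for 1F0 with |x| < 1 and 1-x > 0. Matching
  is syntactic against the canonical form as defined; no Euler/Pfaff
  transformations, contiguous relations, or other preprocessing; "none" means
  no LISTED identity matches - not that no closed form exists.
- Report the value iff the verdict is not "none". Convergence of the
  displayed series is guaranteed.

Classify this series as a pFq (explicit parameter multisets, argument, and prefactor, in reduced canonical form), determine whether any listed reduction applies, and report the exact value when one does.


This is -9/7 * 2F1(1/6, 4; 61/6; 1) in reduced canonical form. Verdict: this is Gauss's theorem (I1) (x = 1: the Gamma ratio telescopes since c-a-b = 6 > 0 and a = 4 in Z>0). Exact value: -87505/62208.

Key step: x = 1 and cancel k + 2/3 from the displayed ratio first; then C = -9/7, x = 1.
Ratio: r(k) = 1 * (k+1/6) (k+4) / [(k+61/6) (k+1)] - poly over poly, x = 1 from leading terms; C = -9/7 at k = 0.


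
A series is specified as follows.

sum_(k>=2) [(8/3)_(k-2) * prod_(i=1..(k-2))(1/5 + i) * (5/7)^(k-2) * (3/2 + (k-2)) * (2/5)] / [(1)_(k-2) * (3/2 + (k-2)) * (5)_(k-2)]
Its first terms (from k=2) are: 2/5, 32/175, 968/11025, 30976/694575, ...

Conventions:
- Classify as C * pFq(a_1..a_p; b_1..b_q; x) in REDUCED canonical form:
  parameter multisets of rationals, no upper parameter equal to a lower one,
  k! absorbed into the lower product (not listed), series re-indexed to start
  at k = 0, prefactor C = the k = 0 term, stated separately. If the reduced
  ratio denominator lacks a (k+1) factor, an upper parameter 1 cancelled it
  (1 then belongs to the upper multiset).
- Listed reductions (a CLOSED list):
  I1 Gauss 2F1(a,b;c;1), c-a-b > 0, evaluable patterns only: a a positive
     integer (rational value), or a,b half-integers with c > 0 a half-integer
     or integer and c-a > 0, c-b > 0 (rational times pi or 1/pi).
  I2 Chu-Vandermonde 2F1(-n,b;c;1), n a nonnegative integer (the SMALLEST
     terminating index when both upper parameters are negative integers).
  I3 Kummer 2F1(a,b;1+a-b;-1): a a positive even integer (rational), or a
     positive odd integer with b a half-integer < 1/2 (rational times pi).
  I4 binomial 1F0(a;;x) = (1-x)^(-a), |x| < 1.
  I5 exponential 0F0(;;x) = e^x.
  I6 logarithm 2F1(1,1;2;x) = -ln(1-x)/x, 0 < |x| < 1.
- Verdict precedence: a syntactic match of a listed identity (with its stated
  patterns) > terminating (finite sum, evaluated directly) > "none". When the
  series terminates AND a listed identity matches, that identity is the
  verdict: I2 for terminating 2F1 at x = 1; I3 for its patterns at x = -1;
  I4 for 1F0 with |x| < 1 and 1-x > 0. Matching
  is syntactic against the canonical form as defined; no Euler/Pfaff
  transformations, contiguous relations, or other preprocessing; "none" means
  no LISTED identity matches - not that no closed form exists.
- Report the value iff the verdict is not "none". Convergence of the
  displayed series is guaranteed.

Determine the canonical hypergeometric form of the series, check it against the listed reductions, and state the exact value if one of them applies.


Key step: from the first term 2/5: the running product (C = 2/5, x = 5/7) telescopes to a rising factorial.
Consecutive-term ratio: r(k) = (5/7) * (k+6/5) (k+8/3) / [(k+5) (k+1)] - rational in k. x = (5/7); t_0 = 2/5; negate the roots.

Canonical form: C = 2/5 times 2F1 with upper {6/5, 8/3}, lower {5}, x = 5/7. Verdict: none. Every listed pattern misses the 2F1 form at 5/7, upper {6/5, 8/3}.


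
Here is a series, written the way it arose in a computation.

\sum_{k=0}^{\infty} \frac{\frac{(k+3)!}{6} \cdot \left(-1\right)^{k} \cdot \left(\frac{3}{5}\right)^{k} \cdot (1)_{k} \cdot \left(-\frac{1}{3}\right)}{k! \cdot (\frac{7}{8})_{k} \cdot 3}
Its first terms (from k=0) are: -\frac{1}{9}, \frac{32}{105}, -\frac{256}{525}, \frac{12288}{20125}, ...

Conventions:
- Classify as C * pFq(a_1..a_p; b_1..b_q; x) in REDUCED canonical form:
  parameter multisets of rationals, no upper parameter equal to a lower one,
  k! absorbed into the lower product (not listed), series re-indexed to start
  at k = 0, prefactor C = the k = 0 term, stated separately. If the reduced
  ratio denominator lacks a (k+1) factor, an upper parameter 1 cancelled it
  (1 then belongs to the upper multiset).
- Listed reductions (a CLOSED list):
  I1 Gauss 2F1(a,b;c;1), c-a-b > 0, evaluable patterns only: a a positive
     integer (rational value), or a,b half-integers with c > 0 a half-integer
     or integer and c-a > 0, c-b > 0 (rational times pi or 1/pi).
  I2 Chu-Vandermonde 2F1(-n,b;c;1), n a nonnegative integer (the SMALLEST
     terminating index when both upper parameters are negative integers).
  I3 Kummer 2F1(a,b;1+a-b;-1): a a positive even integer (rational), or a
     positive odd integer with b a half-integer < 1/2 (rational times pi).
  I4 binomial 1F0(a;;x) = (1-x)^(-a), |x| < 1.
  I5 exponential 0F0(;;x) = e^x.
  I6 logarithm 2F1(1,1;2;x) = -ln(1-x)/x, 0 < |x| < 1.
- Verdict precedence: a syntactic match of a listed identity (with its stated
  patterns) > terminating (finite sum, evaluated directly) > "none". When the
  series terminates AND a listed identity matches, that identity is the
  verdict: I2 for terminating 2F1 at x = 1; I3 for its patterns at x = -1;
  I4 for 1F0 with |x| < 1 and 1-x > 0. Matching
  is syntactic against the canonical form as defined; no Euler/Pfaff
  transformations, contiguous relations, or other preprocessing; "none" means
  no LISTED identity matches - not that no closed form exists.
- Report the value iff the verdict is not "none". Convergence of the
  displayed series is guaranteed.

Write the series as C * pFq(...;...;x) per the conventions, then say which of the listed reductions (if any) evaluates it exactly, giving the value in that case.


Classification (C = -\frac{1}{9}): 2F1 with upper {1, 4}, lower {\frac{7}{8}}, argument x = -\frac{3}{5}. Verdict: none here - no I1-I6 shape fits x = -\frac{3}{5} with lower {\frac{7}{8}}.

Structural cue: t_0 being -\frac{1}{9}, the factorial ratio (C = -1/9) (k+a-1)!/(a-1)! is a rising factorial (a)_k.
Step ratio: r(k) = -\frac{3}{5} * (k+1) (k+4) / [(k+\frac{7}{8}) (k+1)] - rational in k. x = -\frac{3}{5}; t_0 = -\frac{1}{9}; negate the roots.


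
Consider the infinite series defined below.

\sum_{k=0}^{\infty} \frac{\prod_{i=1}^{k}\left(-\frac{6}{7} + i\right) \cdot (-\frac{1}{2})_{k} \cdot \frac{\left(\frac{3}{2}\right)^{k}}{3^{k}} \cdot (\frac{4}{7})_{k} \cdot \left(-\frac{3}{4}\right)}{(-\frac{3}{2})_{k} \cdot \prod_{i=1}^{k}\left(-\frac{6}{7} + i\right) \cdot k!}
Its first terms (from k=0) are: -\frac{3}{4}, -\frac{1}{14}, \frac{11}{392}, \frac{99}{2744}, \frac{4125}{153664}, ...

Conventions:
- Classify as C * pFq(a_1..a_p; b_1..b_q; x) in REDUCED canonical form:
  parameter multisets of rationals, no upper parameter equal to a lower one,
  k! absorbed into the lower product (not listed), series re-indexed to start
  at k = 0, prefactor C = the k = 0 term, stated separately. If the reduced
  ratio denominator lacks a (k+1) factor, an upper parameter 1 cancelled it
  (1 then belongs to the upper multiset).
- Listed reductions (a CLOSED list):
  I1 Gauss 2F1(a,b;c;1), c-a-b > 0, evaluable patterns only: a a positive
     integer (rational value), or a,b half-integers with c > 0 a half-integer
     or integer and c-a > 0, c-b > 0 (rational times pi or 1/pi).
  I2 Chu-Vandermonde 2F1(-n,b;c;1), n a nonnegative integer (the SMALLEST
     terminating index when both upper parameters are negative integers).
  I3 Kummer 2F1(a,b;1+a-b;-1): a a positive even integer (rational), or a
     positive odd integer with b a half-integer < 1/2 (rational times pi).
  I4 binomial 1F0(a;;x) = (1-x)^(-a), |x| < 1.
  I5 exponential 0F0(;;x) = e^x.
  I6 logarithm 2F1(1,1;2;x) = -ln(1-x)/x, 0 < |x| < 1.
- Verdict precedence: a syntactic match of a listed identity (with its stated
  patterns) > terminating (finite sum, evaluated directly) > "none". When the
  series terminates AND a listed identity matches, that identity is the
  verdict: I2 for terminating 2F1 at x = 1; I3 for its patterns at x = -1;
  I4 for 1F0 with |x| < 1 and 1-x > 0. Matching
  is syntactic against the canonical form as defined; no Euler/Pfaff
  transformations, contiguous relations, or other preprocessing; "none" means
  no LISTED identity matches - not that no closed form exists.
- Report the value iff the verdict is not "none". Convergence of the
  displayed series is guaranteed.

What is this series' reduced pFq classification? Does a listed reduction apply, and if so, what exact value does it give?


This is -\frac{3}{4} * 2F1(-\frac{1}{2}, \frac{4}{7}; -\frac{3}{2}; \frac{1}{2}) in reduced canonical form. Verdict: none here - no I1-I6 shape fits x = \frac{1}{2} with lower {-\frac{3}{2}}.

The tell: with t_0 = -\frac{3}{4}, the lower running product (prefactor -3/4) is a rising factorial.
Adjacent-term ratio: r(k) = \frac{1}{2} * (k-\frac{1}{2}) (k+\frac{4}{7}) / [(k-\frac{3}{2}) (k+1)] ; factor over Q: parameters, x = \frac{1}{2}, and C = -\frac{3}{4}.


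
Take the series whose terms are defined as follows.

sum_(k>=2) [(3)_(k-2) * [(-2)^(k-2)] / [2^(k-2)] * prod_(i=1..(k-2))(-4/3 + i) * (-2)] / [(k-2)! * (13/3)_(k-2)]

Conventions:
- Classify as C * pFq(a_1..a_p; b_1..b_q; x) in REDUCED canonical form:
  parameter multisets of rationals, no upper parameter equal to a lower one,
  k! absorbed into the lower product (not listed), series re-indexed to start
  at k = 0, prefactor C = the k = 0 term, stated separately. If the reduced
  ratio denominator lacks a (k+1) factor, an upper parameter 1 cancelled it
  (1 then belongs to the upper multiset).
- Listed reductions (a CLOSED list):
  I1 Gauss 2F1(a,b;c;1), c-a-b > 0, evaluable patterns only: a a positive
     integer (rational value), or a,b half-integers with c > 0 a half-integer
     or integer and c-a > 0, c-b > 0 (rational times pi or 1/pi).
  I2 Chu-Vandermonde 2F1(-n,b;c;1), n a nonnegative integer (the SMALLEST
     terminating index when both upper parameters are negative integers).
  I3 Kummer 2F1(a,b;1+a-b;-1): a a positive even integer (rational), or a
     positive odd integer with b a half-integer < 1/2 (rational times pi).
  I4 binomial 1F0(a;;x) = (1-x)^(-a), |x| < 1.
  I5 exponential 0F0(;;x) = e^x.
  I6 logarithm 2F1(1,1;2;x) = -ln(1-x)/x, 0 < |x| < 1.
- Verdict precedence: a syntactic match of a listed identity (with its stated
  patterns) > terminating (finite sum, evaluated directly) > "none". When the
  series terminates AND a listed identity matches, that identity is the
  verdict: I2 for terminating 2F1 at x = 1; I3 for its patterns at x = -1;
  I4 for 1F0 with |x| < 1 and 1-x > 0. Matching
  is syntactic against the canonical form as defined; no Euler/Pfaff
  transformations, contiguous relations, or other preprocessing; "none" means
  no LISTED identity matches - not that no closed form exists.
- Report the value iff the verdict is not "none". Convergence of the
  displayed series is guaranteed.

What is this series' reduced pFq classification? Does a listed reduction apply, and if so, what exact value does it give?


Classification (C = -2): 2F1 with upper {-1/3, 3}, lower {13/3}, argument x = -1. Verdict: none (x = -1): each listed identity misses the multisets {-1/3, 3} ; {13/3}.

The tell: from the first term -2: the running product (prefactor -2) telescopes to a rising factorial.
Adjacent-term ratio: r(k) = (-1) * (k-1/3) (k+3) / [(k+13/3) (k+1)] ; factor over Q: parameters, x = (-1), and C = -2.


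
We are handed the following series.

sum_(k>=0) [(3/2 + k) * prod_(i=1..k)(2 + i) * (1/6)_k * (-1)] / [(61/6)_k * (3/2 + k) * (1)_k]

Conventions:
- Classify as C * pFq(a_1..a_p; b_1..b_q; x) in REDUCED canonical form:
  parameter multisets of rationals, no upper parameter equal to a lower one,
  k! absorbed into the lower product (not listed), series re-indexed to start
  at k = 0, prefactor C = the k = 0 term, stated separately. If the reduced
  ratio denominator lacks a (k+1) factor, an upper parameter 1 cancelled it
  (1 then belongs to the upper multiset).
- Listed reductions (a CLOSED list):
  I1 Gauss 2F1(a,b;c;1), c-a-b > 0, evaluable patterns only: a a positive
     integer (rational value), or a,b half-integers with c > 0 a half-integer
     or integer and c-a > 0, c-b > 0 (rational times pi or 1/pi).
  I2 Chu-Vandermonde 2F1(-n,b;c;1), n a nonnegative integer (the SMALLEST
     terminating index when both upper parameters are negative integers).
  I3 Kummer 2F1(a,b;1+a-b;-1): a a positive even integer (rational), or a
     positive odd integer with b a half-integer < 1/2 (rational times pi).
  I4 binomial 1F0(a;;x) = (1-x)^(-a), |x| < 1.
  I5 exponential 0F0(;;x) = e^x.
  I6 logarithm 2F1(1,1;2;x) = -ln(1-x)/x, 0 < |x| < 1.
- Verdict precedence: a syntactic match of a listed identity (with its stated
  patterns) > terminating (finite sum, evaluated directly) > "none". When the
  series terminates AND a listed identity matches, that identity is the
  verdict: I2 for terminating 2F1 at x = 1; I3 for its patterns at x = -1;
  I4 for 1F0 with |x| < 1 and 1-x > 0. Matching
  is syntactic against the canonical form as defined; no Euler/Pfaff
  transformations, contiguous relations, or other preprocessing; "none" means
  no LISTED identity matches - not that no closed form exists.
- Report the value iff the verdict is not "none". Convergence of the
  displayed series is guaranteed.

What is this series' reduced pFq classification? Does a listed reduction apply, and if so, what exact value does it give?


The tell: x = 1 and k + 3/2 divides numerator and denominator alike; C = -1, x = 1 after cancelling.
Term ratio: r(k) = 1 * (k+1/6) (k+3) / [(k+61/6) (k+1)] ; factor over Q: parameters, x = 1, and C = -1.

This is -1 * 2F1(1/6, 3; 61/6; 1) in reduced canonical form. Verdict at x = 1: Gauss's theorem (I1) matches (x = 1: the Gamma ratio telescopes since c-a-b = 7 > 0 and a = 3 in Z>0). Its exact value is -16555/15552.
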